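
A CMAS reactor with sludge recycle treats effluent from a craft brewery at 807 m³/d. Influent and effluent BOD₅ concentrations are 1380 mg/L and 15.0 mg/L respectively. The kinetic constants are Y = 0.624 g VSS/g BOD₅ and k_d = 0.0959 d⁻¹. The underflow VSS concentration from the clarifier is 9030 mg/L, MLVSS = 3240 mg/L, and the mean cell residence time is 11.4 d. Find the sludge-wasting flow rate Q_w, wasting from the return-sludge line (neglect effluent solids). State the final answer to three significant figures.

Rearranging the biomass balance for a CMAS with decay, V = Y·Q·ΔS·θ_c / [X·(1+k_d θ_c)] = 0.624 × 807 × (1380 − 15.0) × 11.4 / [3240 × (1 + 0.0959 × 11.4)] = 7.84×10^6 / 6782 = 1155 m³.
Q_w = (V·X)/(θ_c X_r) = 1155 × 3240 / (11.4 × 9030) = 36.36 m³/d.

Q_w ≈ 36.4 m³/d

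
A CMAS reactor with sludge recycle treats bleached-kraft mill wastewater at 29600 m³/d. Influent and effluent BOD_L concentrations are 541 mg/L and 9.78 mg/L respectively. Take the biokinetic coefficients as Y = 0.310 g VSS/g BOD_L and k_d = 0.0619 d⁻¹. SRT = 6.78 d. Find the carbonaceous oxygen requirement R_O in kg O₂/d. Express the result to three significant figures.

R_O ≈ 10800 kg O₂/d

Correct the yield for decay: Y_obs = Y/(1 + k_d θ_c) = 0.310 / (1 + 0.0619 × 6.78) = 0.310 / 1.420 = 0.2184.
ΔS = 541 − 9.78 = 531.2 mg/L, so the substrate removal rate is 29600 × 531.2/1000 = 15724 kg BOD_L/d.
Biomass synthesised: P_X = Y_obs × 15724 = 3433 kg VSS/d.
Carbonaceous O₂ demand = substrate oxidised − cell-mass equivalent = 15724 − 1.42 × 3433 = 10849 kg O₂/d.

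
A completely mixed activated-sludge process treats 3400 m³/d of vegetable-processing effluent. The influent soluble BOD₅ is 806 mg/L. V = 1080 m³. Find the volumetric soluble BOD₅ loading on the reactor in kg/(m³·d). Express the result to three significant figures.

L_v ≈ 2.54 kg soluble BOD₅/(m³·d)

Applied soluble BOD₅ load per unit volume = Q·S₀/V = (3400 × 806/1000)/1080 = 2.537 kg soluble BOD₅·m⁻³·d⁻¹.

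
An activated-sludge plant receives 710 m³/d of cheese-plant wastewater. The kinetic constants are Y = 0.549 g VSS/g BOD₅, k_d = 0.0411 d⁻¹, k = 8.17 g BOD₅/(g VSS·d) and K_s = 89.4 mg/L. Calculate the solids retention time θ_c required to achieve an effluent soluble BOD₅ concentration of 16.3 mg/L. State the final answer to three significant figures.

At the target effluent, Y k S/(K_s+S) = 0.549×8.17×16.3/105.7 = 0.6917 d⁻¹.
Then 1/θ_c = μ − k_d = 0.6917 − 0.0411 = 0.6506 d⁻¹, giving θ_c = 1.537 d.

θ_c ≈ 1.54 d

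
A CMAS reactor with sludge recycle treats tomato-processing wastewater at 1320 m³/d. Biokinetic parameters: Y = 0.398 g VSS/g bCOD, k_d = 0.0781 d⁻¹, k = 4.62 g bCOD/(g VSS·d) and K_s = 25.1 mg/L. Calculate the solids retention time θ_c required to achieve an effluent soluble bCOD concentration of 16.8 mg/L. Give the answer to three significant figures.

θ_c ≈ 1.52 d

Specific growth rate at S = 16.8 mg/L: μ = YkS/(K_s+S) = 0.398·4.62·16.8/(25.1+16.8) = 0.7373 d⁻¹.
θ_c = 1/(μ − k_d) = 1/(0.7373 − 0.0781) = 1/0.6592 = 1.517 d.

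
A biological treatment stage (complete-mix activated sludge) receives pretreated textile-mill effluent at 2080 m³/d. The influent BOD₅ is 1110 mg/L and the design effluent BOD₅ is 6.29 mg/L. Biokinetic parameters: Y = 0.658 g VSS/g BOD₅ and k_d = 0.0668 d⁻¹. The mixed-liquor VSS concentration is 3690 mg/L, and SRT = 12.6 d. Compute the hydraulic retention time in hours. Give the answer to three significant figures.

Rearranging the biomass balance for a CMAS with decay, V = Y·Q·ΔS·θ_c / [X·(1+k_d θ_c)] = 0.658 × 2080 × (1110 − 6.29) × 12.6 / [3690 × (1 + 0.0668 × 12.6)] = 1.9×10^7 / 6796 = 2801 m³.
Hydraulic retention time τ = V/Q = 2801 / 2080 = 1.347 d = 32.32 h.

τ ≈ 32.3 h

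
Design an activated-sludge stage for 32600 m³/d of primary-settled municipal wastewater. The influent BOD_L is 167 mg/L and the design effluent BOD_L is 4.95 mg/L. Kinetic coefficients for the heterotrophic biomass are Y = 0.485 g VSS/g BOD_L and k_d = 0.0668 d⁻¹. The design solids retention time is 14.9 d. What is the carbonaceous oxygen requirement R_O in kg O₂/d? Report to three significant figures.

R_O ≈ 3460 kg O₂/d

Correct the yield for decay: Y_obs = Y/(1 + k_d θ_c) = 0.485 / (1 + 0.0668 × 14.9) = 0.485 / 1.995 = 0.2431.
Substrate removed = Q·(S₀ − S) = 32600 m³/d × (167 − 4.95) g/m³ = 5.28×10^6 g/d = 5283 kg/d.
P_X = Y_obs·Q·(S₀ − S) = 0.2431 × 5283 = 1284 kg VSS/d.
Carbonaceous O₂ demand = substrate oxidised − cell-mass equivalent = 5283 − 1.42 × 1284 = 3459 kg O₂/d.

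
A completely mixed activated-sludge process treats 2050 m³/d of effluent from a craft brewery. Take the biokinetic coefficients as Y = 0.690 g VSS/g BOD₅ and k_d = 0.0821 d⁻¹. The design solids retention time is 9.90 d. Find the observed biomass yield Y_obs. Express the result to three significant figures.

The observed yield is Y_obs = Y/(1 + k_d·θ_c) = 0.690 / (1 + 0.0821 × 9.90) = 0.690 / 1.813 = 0.3806 g VSS per g BOD₅ removed.

Y_obs ≈ 0.381 g VSS/g BOD₅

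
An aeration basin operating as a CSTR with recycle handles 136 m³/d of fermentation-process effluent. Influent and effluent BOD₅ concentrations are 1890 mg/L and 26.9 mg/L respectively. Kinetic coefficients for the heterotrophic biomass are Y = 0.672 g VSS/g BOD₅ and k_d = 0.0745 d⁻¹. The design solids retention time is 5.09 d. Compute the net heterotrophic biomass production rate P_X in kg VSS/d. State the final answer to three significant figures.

P_X ≈ 123 kg VSS/d

Correct the yield for decay: Y_obs = Y/(1 + k_d θ_c) = 0.672 / (1 + 0.0745 × 5.09) = 0.672 / 1.379 = 0.4872.
Q·(S₀ − S) = 136 × (1890 − 26.9) × 10⁻³ = 253.4 kg/d removed.
Net biomass production P_X = Y_obs × Q·(S₀ − S) = 0.4872 × 253.4 = 123.5 kg VSS/d.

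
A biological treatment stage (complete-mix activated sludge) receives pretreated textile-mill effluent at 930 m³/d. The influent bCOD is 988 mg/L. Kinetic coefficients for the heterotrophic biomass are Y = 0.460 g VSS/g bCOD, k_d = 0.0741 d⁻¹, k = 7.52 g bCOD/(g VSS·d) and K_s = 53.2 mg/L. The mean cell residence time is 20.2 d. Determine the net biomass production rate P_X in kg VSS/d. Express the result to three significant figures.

P_X ≈ 169 kg VSS/d

From the Monod/SRT balance for a CMAS, S = K_s·(1+k_d θ_c)/[θ_c·(Y k − k_d) − 1] = 53.2 × (1 + 0.0741 × 20.2) / [20.2 × (0.460 × 7.52 − 0.0741) − 1] = 132.8 / 67.38 = 1.971 mg/L.
Y_obs = Y / (1 + k_d θ_c) = 0.460 / (1 + 0.0741 × 20.2) = 0.460 / 2.497 = 0.1842.
Q·(S₀ − S) = 930 × (988 − 1.97) × 10⁻³ = 917.0 kg/d removed.
Biomass produced: P_X = Y_obs·Q·ΔS = 0.1842 × 917.0 ≈ 168.9 kg VSS/d.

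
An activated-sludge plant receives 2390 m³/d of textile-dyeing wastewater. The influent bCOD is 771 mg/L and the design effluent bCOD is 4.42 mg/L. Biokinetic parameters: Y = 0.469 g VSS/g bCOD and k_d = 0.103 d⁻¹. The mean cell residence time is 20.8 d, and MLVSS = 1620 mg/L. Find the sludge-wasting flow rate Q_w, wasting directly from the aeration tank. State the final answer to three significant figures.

Q_w ≈ 169 m³/d

From the SRT design equation V = Y Q (S₀−S) θ_c / [X (1 + k_d θ_c)] = 0.469 × 2390 × (771 − 4.42) × 20.8 / [1620 × (1 + 0.103 × 20.8)] = 1.79×10^7 / 5091 = 3511 m³.
Wasting from the aeration tank: Q_w = V / θ_c = 3511 / 20.8 = 168.8 m³/d.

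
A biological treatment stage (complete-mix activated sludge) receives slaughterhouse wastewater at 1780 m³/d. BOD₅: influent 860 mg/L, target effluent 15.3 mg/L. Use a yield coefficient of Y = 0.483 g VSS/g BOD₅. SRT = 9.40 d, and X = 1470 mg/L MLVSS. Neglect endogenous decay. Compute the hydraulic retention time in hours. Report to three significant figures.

τ ≈ 62.6 h

Biomass mass balance (decay neglected): V·X = Y·Q·(S₀ − S)·θ_c, so V = 0.483 × 1780 × (860 − 15.3) × 9.40 / 1470 = 4644 m³.
Hydraulic retention time τ = V/Q = 4644 / 1780 = 2.609 d = 62.61 h.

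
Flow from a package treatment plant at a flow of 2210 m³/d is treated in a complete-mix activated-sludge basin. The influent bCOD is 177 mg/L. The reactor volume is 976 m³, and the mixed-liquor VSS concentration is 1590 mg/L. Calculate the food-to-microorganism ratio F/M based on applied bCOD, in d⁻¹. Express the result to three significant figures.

Food-to-microorganism ratio F/M = Q S₀ / (V X) = 2210 × 177 / (976.0 × 1590) = 0.2521 d⁻¹.

F/M ≈ 0.252 d⁻¹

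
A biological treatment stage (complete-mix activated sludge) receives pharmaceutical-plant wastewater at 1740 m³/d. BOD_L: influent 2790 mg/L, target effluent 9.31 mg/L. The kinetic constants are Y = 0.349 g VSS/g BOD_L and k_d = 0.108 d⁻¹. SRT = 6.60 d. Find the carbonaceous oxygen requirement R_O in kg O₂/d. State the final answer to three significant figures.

The observed yield is Y_obs = Y/(1 + k_d·θ_c) = 0.349 / (1 + 0.108 × 6.60) = 0.349 / 1.713 = 0.2038 g VSS per g BOD_L removed.
ΔS = 2790 − 9.31 = 2781 mg/L, so the substrate removal rate is 1740 × 2781/1000 = 4838 kg BOD_L/d.
Biomass synthesised: P_X = Y_obs × 4838 = 985.9 kg VSS/d.
Carbonaceous O₂ demand = substrate oxidised − cell-mass equivalent = 4838 − 1.42 × 985.9 = 3438 kg O₂/d.

R_O ≈ 3440 kg O₂/d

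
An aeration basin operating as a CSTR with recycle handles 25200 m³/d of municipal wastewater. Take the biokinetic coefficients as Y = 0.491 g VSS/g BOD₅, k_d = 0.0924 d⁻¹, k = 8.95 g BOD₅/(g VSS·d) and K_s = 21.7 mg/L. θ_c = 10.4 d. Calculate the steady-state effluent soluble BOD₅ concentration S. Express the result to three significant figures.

S ≈ 0.973 mg/L

Effluent substrate depends only on kinetics and SRT: S = K_s(1 + k_d θ_c) / [θ_c(Yk − k_d) − 1] = 21.7 × (1 + 0.0924 × 10.4) / [10.4 × (0.491 × 8.95 − 0.0924) − 1] = 42.55 / 43.74 = 0.9728 mg/L.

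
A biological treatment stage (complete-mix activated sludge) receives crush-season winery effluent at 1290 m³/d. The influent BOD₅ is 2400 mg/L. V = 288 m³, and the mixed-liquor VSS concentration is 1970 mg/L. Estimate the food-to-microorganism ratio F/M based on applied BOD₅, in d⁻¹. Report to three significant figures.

F/M = Q·S₀ / (V·X) = 1290 × 2400 / (288.0 × 1970) = 5.457 g BOD₅·(g VSS·d)⁻¹.

F/M ≈ 5.46 d⁻¹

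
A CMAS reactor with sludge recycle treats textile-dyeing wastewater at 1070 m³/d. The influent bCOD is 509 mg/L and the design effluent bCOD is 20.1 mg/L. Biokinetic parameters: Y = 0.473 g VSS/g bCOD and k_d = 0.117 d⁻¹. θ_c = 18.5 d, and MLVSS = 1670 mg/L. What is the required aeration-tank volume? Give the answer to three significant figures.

Steady-state biomass mass balance: V·X·(1 + k_d·θ_c) = Y·Q·(S₀ − S)·θ_c, so V = 0.473 × 1070 × (509 − 20.1) × 18.5 / [1670 × (1 + 0.117 × 18.5)] = 4.58×10^6 / 5285 = 866.2 m³.

V ≈ 866 m³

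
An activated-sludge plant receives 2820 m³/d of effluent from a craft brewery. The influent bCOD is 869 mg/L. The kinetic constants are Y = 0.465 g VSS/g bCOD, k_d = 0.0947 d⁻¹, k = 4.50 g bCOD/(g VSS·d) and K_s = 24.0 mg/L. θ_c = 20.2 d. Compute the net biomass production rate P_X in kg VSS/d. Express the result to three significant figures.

For a completely mixed reactor with recycle the Lawrence–McCarty relation gives S = K_s·(1 + k_d·θ_c) / [θ_c·(Y·k − k_d) − 1] = 24.0 × (1 + 0.0947 × 20.2) / [20.2 × (0.465 × 4.50 − 0.0947) − 1] = 69.91 / 39.36 = 1.776 mg/L.
Y_obs = Y / (1 + k_d θ_c) = 0.465 / (1 + 0.0947 × 20.2) = 0.465 / 2.913 = 0.1596.
Q·(S₀ − S) = 2820 × (869 − 1.78) × 10⁻³ = 2446 kg/d removed.
Biomass produced: P_X = Y_obs·Q·ΔS = 0.1596 × 2446 ≈ 390.4 kg VSS/d.

P_X ≈ 390 kg VSS/d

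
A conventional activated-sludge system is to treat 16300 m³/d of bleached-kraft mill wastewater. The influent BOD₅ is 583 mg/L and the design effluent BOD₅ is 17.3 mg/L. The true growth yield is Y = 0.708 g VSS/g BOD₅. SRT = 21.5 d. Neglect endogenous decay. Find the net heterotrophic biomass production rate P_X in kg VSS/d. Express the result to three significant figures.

P_X ≈ 6530 kg VSS/d

Since k_d ≈ 0, Y_obs = Y = 0.708 g VSS/g BOD₅.
ΔS = 583 − 17.3 = 565.7 mg/L, so the substrate removal rate is 16300 × 565.7/1000 = 9221 kg BOD₅/d.
Biomass produced: P_X = Y_obs·Q·ΔS = 0.7080 × 9221 ≈ 6528 kg VSS/d.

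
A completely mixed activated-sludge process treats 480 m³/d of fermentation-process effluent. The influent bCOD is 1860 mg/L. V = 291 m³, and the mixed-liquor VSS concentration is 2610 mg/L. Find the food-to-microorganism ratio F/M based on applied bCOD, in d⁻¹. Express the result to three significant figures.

F/M ≈ 1.18 d⁻¹

F/M = applied load / biomass = Q·S₀/(V·X) = 480 × 1860 / (291.0 × 2610) = 1.175 d⁻¹.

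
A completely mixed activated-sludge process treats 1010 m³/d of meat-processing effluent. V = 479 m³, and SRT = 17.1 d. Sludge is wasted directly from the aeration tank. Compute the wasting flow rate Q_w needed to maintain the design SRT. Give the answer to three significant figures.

For wasting at MLVSS concentration, Q_w = V/θ_c = 479.0/17.1 = 28.01 m³/d.

Q_w ≈ 28.0 m³/d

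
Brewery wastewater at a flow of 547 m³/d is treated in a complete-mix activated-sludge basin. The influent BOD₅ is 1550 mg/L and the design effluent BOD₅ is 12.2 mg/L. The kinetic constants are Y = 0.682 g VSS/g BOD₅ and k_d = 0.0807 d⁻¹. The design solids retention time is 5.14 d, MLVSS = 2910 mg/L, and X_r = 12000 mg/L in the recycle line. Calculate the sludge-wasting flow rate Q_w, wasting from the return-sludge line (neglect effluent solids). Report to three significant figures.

Q_w ≈ 33.8 m³/d

Rearranging the biomass balance for a CMAS with decay, V = Y·Q·ΔS·θ_c / [X·(1+k_d θ_c)] = 0.682 × 547 × (1550 − 12.2) × 5.14 / [2910 × (1 + 0.0807 × 5.14)] = 2.95×10^6 / 4117 = 716.2 m³.
Q_w = (V·X)/(θ_c X_r) = 716.2 × 2910 / (5.14 × 12000) = 33.79 m³/d.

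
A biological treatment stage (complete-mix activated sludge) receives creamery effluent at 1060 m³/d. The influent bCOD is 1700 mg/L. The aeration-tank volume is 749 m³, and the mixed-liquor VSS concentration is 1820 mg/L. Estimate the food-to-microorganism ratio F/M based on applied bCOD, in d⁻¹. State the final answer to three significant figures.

F/M ≈ 1.32 d⁻¹

Food-to-microorganism ratio F/M = Q S₀ / (V X) = 1060 × 1700 / (749.0 × 1820) = 1.322 d⁻¹.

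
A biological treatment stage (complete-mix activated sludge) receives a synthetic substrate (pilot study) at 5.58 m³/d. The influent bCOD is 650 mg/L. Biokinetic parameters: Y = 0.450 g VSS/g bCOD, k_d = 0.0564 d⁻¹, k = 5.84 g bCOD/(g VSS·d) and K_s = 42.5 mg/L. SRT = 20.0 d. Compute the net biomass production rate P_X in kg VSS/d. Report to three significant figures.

Effluent substrate depends only on kinetics and SRT: S = K_s(1 + k_d θ_c) / [θ_c(Yk − k_d) − 1] = 42.5 × (1 + 0.0564 × 20.0) / [20.0 × (0.450 × 5.84 − 0.0564) − 1] = 90.44 / 50.43 = 1.793 mg/L.
Correct the yield for decay: Y_obs = Y/(1 + k_d θ_c) = 0.450 / (1 + 0.0564 × 20.0) = 0.450 / 2.128 = 0.2115.
ΔS = 650 − 1.79 = 648.2 mg/L, so the substrate removal rate is 5.58 × 648.2/1000 = 3.617 kg bCOD/d.
So the net sludge growth is P_X = 0.2115 × 3.617 = 0.7649 kg VSS/d.

P_X ≈ 0.765 kg VSS/d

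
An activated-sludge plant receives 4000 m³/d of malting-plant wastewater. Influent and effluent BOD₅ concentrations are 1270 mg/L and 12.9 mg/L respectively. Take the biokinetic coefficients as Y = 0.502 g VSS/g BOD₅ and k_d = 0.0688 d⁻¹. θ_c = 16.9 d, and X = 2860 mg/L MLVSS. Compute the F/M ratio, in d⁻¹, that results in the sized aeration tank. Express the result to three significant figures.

F/M ≈ 0.258 d⁻¹

Steady-state biomass mass balance: V·X·(1 + k_d·θ_c) = Y·Q·(S₀ − S)·θ_c, so V = 0.502 × 4000 × (1270 − 12.9) × 16.9 / [2860 × (1 + 0.0688 × 16.9)] = 4.27×10^7 / 6185 = 6897 m³.
Food-to-microorganism ratio F/M = Q S₀ / (V X) = 4000 × 1270 / (6897 × 2860) = 0.2575 d⁻¹.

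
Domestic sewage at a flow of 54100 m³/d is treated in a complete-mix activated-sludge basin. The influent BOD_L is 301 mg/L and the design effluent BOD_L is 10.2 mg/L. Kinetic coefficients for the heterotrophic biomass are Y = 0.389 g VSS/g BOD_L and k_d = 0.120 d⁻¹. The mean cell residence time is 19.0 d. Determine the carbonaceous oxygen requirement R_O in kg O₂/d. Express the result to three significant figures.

Y_obs = Y / (1 + k_d θ_c) = 0.389 / (1 + 0.120 × 19.0) = 0.389 / 3.280 = 0.1186.
Q·(S₀ − S) = 54100 × (301 − 10.2) × 10⁻³ = 15732 kg/d removed.
Biomass synthesised: P_X = Y_obs × 15732 = 1866 kg VSS/d.
Carbonaceous O₂ demand = substrate oxidised − cell-mass equivalent = 15732 − 1.42 × 1866 = 13083 kg O₂/d.

R_O ≈ 13100 kg O₂/d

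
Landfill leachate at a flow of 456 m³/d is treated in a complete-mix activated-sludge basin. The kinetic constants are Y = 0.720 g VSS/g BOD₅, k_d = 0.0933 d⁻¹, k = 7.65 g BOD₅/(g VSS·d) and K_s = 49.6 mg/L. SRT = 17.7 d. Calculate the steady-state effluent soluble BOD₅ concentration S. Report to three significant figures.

From the Monod/SRT balance for a CMAS, S = K_s·(1+k_d θ_c)/[θ_c·(Y k − k_d) − 1] = 49.6 × (1 + 0.0933 × 17.7) / [17.7 × (0.720 × 7.65 − 0.0933) − 1] = 131.5 / 94.84 = 1.387 mg/L.

S ≈ 1.39 mg/L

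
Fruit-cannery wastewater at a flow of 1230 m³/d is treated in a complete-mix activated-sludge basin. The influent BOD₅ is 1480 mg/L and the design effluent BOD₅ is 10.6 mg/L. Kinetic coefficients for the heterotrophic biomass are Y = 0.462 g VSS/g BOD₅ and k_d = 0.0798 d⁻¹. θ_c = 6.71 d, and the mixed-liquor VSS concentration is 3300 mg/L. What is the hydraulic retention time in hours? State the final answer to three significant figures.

Rearranging the biomass balance for a CMAS with decay, V = Y·Q·ΔS·θ_c / [X·(1+k_d θ_c)] = 0.462 × 1230 × (1480 − 10.6) × 6.71 / [3300 × (1 + 0.0798 × 6.71)] = 5.6×10^6 / 5067 = 1106 m³.
Hydraulic retention time τ = V/Q = 1106 / 1230 = 0.8990 d = 21.58 h.

τ ≈ 21.6 h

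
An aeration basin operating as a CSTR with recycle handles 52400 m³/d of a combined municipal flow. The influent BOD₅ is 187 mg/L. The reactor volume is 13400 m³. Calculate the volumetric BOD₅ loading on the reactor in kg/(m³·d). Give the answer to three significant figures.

Volumetric loading L_v = Q·S₀ / V = 52400 × 187 g/m³ / 13400 m³ = 731.3 g/(m³·d) = 0.7313 kg BOD₅/(m³·d).

L_v ≈ 0.731 kg BOD₅/(m³·d)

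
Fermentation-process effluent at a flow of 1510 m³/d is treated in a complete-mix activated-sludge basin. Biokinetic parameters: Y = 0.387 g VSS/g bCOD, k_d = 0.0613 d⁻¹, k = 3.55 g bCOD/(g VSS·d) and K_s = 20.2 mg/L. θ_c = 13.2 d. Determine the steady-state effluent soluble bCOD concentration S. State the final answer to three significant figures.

S ≈ 2.24 mg/L

Effluent substrate depends only on kinetics and SRT: S = K_s(1 + k_d θ_c) / [θ_c(Yk − k_d) − 1] = 20.2 × (1 + 0.0613 × 13.2) / [13.2 × (0.387 × 3.55 − 0.0613) − 1] = 36.55 / 16.33 = 2.239 mg/L.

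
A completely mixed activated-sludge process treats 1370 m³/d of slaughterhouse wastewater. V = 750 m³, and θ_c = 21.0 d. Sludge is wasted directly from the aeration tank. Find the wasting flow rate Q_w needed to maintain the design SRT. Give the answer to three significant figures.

Q_w ≈ 35.7 m³/d

Wasting from the aeration tank: Q_w = V / θ_c = 750.0 / 21.0 = 35.71 m³/d.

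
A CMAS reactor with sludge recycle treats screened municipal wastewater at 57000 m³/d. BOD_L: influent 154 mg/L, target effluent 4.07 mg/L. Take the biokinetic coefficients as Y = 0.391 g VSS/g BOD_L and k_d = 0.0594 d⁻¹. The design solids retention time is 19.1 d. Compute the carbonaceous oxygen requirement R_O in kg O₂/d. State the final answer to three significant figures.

R_O ≈ 6320 kg O₂/d

Observed yield with endogenous decay: Y_obs = Y / (1 + k_d·θ_c) = 0.391 / (1 + 0.0594 × 19.1) = 0.391 / 2.135 = 0.1832 g VSS/g BOD_L.
Substrate removed = Q·(S₀ − S) = 57000 m³/d × (154 − 4.07) g/m³ = 8.55×10^6 g/d = 8546 kg/d.
Biomass synthesised: P_X = Y_obs × 8546 = 1565 kg VSS/d.
Carbonaceous O₂ demand = substrate oxidised − cell-mass equivalent = 8546 − 1.42 × 1565 = 6323 kg O₂/d.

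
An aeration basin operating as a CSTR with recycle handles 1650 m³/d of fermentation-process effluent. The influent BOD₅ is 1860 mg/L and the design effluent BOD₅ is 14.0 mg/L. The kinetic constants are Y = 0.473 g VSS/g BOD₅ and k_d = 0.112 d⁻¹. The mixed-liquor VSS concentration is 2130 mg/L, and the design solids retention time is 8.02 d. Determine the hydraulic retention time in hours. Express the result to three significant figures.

τ ≈ 41.6 h

Rearranging the biomass balance for a CMAS with decay, V = Y·Q·ΔS·θ_c / [X·(1+k_d θ_c)] = 0.473 × 1650 × (1860 − 14.0) × 8.02 / [2130 × (1 + 0.112 × 8.02)] = 1.16×10^7 / 4043 = 2858 m³.
HRT = V/Q = 2858 m³ / 1650 m³·d⁻¹ = 1.732 d × 24 = 41.57 h.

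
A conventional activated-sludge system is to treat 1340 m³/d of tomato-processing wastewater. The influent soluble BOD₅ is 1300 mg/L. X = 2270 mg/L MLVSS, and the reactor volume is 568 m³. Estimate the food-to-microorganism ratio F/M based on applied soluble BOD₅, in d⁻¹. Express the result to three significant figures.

F/M = applied load / biomass = Q·S₀/(V·X) = 1340 × 1300 / (568.0 × 2270) = 1.351 d⁻¹.

F/M ≈ 1.35 d⁻¹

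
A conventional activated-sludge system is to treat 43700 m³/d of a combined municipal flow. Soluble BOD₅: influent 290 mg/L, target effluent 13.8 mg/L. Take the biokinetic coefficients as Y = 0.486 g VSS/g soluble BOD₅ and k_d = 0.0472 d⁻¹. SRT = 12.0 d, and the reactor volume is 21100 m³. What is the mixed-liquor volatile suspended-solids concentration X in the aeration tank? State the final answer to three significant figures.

X = Y·Q·ΔS·θ_c / [V·(1 + k_d θ_c)] = 0.486 × 43700 × (290 − 13.8) × 12.0 / [21100 × (1 + 0.0472 × 12.0)] = 2130 mg/L.

X ≈ 2130 mg/L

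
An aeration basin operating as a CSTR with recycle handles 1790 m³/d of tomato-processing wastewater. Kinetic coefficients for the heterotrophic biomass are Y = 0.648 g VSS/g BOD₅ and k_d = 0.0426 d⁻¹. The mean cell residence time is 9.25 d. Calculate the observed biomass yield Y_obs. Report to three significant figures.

Y_obs = Y / (1 + k_d θ_c) = 0.648 / (1 + 0.0426 × 9.25) = 0.648 / 1.394 = 0.4648.

Y_obs ≈ 0.465 g VSS/g BOD₅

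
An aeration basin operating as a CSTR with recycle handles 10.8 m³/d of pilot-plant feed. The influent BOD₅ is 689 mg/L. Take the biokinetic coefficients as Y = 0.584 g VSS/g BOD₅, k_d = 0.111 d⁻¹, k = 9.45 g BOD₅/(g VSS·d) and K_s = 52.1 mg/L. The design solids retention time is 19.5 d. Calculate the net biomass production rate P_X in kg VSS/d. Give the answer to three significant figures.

P_X ≈ 1.37 kg VSS/d

Effluent substrate depends only on kinetics and SRT: S = K_s(1 + k_d θ_c) / [θ_c(Yk − k_d) − 1] = 52.1 × (1 + 0.111 × 19.5) / [19.5 × (0.584 × 9.45 − 0.111) − 1] = 164.9 / 104.5 = 1.578 mg/L.
Observed yield with endogenous decay: Y_obs = Y / (1 + k_d·θ_c) = 0.584 / (1 + 0.111 × 19.5) = 0.584 / 3.164 = 0.1845 g VSS/g BOD₅.
ΔS = 689 − 1.58 = 687.4 mg/L, so the substrate removal rate is 10.8 × 687.4/1000 = 7.424 kg BOD₅/d.
Net biomass production P_X = Y_obs × Q·(S₀ − S) = 0.1845 × 7.424 = 1.370 kg VSS/d.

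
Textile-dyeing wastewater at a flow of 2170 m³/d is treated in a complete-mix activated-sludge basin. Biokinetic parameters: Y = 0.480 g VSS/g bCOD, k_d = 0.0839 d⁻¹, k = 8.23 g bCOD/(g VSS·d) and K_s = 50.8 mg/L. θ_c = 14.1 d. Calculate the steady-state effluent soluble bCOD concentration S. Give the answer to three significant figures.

From the Monod/SRT balance for a CMAS, S = K_s·(1+k_d θ_c)/[θ_c·(Y k − k_d) − 1] = 50.8 × (1 + 0.0839 × 14.1) / [14.1 × (0.480 × 8.23 − 0.0839) − 1] = 110.9 / 53.52 = 2.072 mg/L.

S ≈ 2.07 mg/L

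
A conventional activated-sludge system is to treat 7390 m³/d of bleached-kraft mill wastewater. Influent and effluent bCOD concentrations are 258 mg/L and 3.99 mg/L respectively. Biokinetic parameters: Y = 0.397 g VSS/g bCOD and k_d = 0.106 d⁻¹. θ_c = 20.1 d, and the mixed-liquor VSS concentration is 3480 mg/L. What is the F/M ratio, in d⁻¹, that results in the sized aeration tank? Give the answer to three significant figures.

Steady-state biomass mass balance: V·X·(1 + k_d·θ_c) = Y·Q·(S₀ − S)·θ_c, so V = 0.397 × 7390 × (258 − 3.99) × 20.1 / [3480 × (1 + 0.106 × 20.1)] = 1.5×10^7 / 10894 = 1375 m³.
F/M = applied load / biomass = Q·S₀/(V·X) = 7390 × 258 / (1375 × 3480) = 0.3985 d⁻¹.

F/M ≈ 0.398 d⁻¹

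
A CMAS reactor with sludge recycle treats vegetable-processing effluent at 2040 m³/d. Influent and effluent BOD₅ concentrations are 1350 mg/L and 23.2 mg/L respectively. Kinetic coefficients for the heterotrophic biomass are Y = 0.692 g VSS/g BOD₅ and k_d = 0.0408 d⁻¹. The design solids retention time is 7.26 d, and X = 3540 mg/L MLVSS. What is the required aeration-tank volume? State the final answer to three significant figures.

From the SRT design equation V = Y Q (S₀−S) θ_c / [X (1 + k_d θ_c)] = 0.692 × 2040 × (1350 − 23.2) × 7.26 / [3540 × (1 + 0.0408 × 7.26)] = 1.36×10^7 / 4589 = 2963 m³.

V ≈ 2960 m³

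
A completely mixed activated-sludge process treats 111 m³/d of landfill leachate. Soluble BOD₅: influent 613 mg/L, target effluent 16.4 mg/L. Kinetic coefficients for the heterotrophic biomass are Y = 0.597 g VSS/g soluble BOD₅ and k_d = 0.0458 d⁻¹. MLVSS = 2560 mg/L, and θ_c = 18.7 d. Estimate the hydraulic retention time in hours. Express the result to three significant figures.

Steady-state biomass mass balance: V·X·(1 + k_d·θ_c) = Y·Q·(S₀ − S)·θ_c, so V = 0.597 × 111 × (613 − 16.4) × 18.7 / [2560 × (1 + 0.0458 × 18.7)] = 7.39×10^5 / 4753 = 155.6 m³.
HRT = V/Q = 155.6 m³ / 111 m³·d⁻¹ = 1.401 d × 24 = 33.63 h.

τ ≈ 33.6 h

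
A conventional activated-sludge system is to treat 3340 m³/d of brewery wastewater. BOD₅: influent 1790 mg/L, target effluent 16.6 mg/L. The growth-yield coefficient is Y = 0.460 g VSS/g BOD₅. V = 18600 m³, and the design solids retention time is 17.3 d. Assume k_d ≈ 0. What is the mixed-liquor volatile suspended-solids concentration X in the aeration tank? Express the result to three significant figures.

X ≈ 2530 mg/L

From V·X = Y·Q·(S₀ − S)·θ_c (decay neglected): X = 0.460 × 3340 × (1790 − 16.6) × 17.3 / 18600 = 2534 mg/L.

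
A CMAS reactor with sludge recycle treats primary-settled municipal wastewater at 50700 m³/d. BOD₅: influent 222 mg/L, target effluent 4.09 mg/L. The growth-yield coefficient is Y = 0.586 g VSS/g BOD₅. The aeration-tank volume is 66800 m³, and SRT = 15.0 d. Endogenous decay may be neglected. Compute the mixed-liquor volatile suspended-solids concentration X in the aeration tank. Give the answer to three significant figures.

X ≈ 1450 mg/L

From V·X = Y·Q·(S₀ − S)·θ_c (decay neglected): X = 0.586 × 50700 × (222 − 4.09) × 15.0 / 66800 = 1454 mg/L.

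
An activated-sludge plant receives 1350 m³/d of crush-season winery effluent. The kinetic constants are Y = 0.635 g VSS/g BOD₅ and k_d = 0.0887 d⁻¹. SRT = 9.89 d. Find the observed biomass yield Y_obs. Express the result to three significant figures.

Observed yield with endogenous decay: Y_obs = Y / (1 + k_d·θ_c) = 0.635 / (1 + 0.0887 × 9.89) = 0.635 / 1.877 = 0.3383 g VSS/g BOD₅.

Y_obs ≈ 0.338 g VSS/g BOD₅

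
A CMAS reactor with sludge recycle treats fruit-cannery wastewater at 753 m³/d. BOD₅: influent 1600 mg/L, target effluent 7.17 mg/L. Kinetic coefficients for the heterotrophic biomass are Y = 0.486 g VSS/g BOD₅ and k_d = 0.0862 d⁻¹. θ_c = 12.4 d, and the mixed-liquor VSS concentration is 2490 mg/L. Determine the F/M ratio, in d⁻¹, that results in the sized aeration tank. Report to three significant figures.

Steady-state biomass mass balance: V·X·(1 + k_d·θ_c) = Y·Q·(S₀ − S)·θ_c, so V = 0.486 × 753 × (1600 − 7.17) × 12.4 / [2490 × (1 + 0.0862 × 12.4)] = 7.23×10^6 / 5152 = 1403 m³.
F/M = applied load / biomass = Q·S₀/(V·X) = 753 × 1600 / (1403 × 2490) = 0.3448 d⁻¹.

F/M ≈ 0.345 d⁻¹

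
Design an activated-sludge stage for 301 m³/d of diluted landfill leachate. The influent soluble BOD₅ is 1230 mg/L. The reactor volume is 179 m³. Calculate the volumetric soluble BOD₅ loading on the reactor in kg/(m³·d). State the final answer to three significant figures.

Applied soluble BOD₅ load per unit volume = Q·S₀/V = (301 × 1230/1000)/179.0 = 2.068 kg soluble BOD₅·m⁻³·d⁻¹.

L_v ≈ 2.07 kg soluble BOD₅/(m³·d)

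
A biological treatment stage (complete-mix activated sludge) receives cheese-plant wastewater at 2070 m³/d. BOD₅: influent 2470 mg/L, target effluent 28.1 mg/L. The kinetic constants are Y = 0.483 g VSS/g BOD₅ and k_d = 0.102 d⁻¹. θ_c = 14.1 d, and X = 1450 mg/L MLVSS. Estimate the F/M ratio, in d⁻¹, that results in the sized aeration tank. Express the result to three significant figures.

F/M ≈ 0.362 d⁻¹

From the SRT design equation V = Y Q (S₀−S) θ_c / [X (1 + k_d θ_c)] = 0.483 × 2070 × (2470 − 28.1) × 14.1 / [1450 × (1 + 0.102 × 14.1)] = 3.44×10^7 / 3535 = 9737 m³.
Food-to-microorganism ratio F/M = Q S₀ / (V X) = 2070 × 2470 / (9737 × 1450) = 0.3621 d⁻¹.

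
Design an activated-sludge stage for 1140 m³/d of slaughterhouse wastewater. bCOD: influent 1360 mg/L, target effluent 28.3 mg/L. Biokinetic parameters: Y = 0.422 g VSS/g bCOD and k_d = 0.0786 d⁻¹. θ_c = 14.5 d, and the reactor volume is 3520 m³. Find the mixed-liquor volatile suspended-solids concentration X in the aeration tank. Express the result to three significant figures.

Solving the biomass balance for X: X = Y Q (S₀−S) θ_c / [V (1+k_d θ_c)] = 0.422 × 1140 × (1360 − 28.3) × 14.5 / [3520 × (1 + 0.0786 × 14.5)] = 1233 mg/L.

X ≈ 1230 mg/L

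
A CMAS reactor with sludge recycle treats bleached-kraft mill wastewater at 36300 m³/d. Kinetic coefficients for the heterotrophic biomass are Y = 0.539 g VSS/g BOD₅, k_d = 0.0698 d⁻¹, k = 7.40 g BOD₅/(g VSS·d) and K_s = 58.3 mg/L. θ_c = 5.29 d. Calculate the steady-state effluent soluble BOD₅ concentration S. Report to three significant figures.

S ≈ 4.05 mg/L

For a completely mixed reactor with recycle the Lawrence–McCarty relation gives S = K_s·(1 + k_d·θ_c) / [θ_c·(Y·k − k_d) − 1] = 58.3 × (1 + 0.0698 × 5.29) / [5.29 × (0.539 × 7.40 − 0.0698) − 1] = 79.83 / 19.73 = 4.046 mg/L.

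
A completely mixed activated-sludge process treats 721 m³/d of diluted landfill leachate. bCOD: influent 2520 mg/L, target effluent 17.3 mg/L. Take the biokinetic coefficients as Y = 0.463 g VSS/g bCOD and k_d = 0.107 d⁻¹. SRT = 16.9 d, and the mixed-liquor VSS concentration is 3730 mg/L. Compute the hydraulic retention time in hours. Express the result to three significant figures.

From the SRT design equation V = Y Q (S₀−S) θ_c / [X (1 + k_d θ_c)] = 0.463 × 721 × (2520 − 17.3) × 16.9 / [3730 × (1 + 0.107 × 16.9)] = 1.41×10^7 / 10475 = 1348 m³.
Hydraulic retention time τ = V/Q = 1348 / 721 = 1.869 d = 44.87 h.

τ ≈ 44.9 h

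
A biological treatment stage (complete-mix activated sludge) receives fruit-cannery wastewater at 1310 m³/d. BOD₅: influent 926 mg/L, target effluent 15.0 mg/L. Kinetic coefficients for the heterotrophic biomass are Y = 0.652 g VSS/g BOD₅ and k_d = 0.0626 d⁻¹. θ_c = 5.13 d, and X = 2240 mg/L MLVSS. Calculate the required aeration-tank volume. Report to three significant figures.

Steady-state biomass mass balance: V·X·(1 + k_d·θ_c) = Y·Q·(S₀ − S)·θ_c, so V = 0.652 × 1310 × (926 − 15.0) × 5.13 / [2240 × (1 + 0.0626 × 5.13)] = 3.99×10^6 / 2959 = 1349 m³.

V ≈ 1350 m³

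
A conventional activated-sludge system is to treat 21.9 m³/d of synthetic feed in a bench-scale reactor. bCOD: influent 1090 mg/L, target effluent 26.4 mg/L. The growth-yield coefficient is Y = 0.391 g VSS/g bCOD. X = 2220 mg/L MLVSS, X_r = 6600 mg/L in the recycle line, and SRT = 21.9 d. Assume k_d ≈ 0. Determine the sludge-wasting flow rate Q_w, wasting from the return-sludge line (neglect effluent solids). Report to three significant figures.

Q_w ≈ 1.38 m³/d

V·X = Y·Q·ΔS·θ_c gives V = 0.391 × 21.9 × (1090 − 26.4) × 21.9 / 2220 = 89.84 m³.
Q_w = (V·X)/(θ_c X_r) = 89.84 × 2220 / (21.9 × 6600) = 1.380 m³/d.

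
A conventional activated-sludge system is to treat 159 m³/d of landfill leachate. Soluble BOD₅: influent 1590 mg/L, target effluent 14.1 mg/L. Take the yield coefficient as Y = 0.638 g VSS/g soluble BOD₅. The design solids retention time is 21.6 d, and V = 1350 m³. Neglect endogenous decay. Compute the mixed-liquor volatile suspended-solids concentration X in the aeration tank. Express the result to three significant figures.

X ≈ 2560 mg/L

Without decay, X = Y Q (S₀−S) θ_c / V = 0.638 × 159 × (1590 − 14.1) × 21.6 / 1350 = 2558 mg/L.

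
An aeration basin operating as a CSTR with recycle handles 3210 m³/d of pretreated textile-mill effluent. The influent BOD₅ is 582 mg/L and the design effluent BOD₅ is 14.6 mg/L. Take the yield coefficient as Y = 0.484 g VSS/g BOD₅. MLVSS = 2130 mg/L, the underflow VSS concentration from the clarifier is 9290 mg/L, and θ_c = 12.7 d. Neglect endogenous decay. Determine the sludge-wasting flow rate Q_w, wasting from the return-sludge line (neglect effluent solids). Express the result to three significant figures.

With k_d = 0 the design equation reduces to V = Y Q (S₀−S) θ_c / X = 0.484 × 3210 × (582 − 14.6) × 12.7 / 2130 = 5256 m³.
Q_w = (V·X)/(θ_c X_r) = 5256 × 2130 / (12.7 × 9290) = 94.89 m³/d.

Q_w ≈ 94.9 m³/d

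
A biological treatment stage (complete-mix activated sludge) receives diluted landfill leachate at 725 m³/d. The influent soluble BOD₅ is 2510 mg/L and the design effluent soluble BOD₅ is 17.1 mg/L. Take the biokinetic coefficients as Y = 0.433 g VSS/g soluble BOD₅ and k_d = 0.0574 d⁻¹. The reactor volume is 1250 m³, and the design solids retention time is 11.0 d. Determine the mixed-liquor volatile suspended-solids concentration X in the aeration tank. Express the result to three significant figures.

Solving the biomass balance for X: X = Y Q (S₀−S) θ_c / [V (1+k_d θ_c)] = 0.433 × 725 × (2510 − 17.1) × 11.0 / [1250 × (1 + 0.0574 × 11.0)] = 4221 mg/L.

X ≈ 4220 mg/L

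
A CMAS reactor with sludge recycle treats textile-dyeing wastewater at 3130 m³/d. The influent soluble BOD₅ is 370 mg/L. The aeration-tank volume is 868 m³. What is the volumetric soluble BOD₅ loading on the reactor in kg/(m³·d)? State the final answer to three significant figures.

L_v ≈ 1.33 kg soluble BOD₅/(m³·d)

Applied soluble BOD₅ load per unit volume = Q·S₀/V = (3130 × 370/1000)/868.0 = 1.334 kg soluble BOD₅·m⁻³·d⁻¹.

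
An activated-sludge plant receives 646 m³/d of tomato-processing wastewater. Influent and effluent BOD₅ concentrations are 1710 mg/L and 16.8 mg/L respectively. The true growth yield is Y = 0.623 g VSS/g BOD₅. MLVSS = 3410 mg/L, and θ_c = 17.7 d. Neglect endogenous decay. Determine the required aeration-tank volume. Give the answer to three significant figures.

V ≈ 3540 m³

V·X = Y·Q·ΔS·θ_c gives V = 0.623 × 646 × (1710 − 16.8) × 17.7 / 3410 = 3537 m³.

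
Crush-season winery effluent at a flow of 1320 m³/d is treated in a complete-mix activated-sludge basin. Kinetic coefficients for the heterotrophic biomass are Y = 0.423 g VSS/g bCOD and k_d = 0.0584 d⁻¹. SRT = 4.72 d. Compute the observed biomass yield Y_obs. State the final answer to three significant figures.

Y_obs ≈ 0.332 g VSS/g bCOD

Observed yield with endogenous decay: Y_obs = Y / (1 + k_d·θ_c) = 0.423 / (1 + 0.0584 × 4.72) = 0.423 / 1.276 = 0.3316 g VSS/g bCOD.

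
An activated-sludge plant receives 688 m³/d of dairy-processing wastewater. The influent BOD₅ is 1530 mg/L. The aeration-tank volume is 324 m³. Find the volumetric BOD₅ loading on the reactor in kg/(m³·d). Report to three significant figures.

L_v = Q S₀ / V = 688 × 1530 × 10⁻³ / 324.0 = 3.249 kg/(m³·d).

L_v ≈ 3.25 kg BOD₅/(m³·d)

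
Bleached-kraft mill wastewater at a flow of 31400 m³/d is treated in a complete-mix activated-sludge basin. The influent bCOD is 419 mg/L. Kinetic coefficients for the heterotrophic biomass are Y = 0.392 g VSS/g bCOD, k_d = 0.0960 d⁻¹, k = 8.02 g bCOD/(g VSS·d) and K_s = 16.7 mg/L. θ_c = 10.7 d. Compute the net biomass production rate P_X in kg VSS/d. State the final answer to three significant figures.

P_X ≈ 2540 kg VSS/d

For a completely mixed reactor with recycle the Lawrence–McCarty relation gives S = K_s·(1 + k_d·θ_c) / [θ_c·(Y·k − k_d) − 1] = 16.7 × (1 + 0.0960 × 10.7) / [10.7 × (0.392 × 8.02 − 0.0960) − 1] = 33.85 / 31.61 = 1.071 mg/L.
Observed yield with endogenous decay: Y_obs = Y / (1 + k_d·θ_c) = 0.392 / (1 + 0.0960 × 10.7) = 0.392 / 2.027 = 0.1934 g VSS/g bCOD.
ΔS = 419 − 1.07 = 417.9 mg/L, so the substrate removal rate is 31400 × 417.9/1000 = 13123 kg bCOD/d.
P_X = Y_obs · Q(S₀ − S) = 0.1934 × 13123 = 2538 kg VSS/d.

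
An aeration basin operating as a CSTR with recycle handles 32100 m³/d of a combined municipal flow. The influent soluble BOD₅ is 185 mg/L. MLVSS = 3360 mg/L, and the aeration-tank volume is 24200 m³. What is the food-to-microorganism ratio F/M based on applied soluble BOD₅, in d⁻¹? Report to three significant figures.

F/M = Q·S₀ / (V·X) = 32100 × 185 / (24200 × 3360) = 0.07303 g soluble BOD₅·(g VSS·d)⁻¹.

F/M ≈ 0.0730 d⁻¹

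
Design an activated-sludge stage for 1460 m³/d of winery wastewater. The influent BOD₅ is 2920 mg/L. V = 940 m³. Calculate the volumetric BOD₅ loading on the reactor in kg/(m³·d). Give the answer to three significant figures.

L_v = Q S₀ / V = 1460 × 2920 × 10⁻³ / 940.0 = 4.535 kg/(m³·d).

L_v ≈ 4.54 kg BOD₅/(m³·d)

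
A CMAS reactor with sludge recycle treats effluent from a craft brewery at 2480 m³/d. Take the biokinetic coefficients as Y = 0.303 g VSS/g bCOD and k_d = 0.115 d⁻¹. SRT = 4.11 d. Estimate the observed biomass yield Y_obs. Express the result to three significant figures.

Y_obs ≈ 0.206 g VSS/g bCOD

The observed yield is Y_obs = Y/(1 + k_d·θ_c) = 0.303 / (1 + 0.115 × 4.11) = 0.303 / 1.473 = 0.2058 g VSS per g bCOD removed.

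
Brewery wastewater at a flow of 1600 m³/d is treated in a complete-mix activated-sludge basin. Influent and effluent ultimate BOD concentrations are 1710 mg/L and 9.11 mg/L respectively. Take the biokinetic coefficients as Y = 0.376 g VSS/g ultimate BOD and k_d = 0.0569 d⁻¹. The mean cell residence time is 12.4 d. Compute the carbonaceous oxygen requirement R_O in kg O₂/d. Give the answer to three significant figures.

R_O ≈ 1870 kg O₂/d

Observed yield with endogenous decay: Y_obs = Y / (1 + k_d·θ_c) = 0.376 / (1 + 0.0569 × 12.4) = 0.376 / 1.706 = 0.2205 g VSS/g ultimate BOD.
Mass of ultimate BOD removed per day: Q(S₀ − S) = 1600 × 1701 g/m³ = 2721 kg/d.
Biomass synthesised: P_X = Y_obs × 2721 = 600.0 kg VSS/d.
Carbonaceous O₂ demand = substrate oxidised − cell-mass equivalent = 2721 − 1.42 × 600.0 = 1869 kg O₂/d.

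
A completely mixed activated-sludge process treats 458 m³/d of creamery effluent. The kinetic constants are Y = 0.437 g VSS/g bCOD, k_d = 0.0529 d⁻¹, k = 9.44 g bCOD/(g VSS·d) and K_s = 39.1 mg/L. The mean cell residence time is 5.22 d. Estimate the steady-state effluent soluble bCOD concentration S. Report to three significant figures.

S ≈ 2.46 mg/L

From the Monod/SRT balance for a CMAS, S = K_s·(1+k_d θ_c)/[θ_c·(Y k − k_d) − 1] = 39.1 × (1 + 0.0529 × 5.22) / [5.22 × (0.437 × 9.44 − 0.0529) − 1] = 49.90 / 20.26 = 2.463 mg/L.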